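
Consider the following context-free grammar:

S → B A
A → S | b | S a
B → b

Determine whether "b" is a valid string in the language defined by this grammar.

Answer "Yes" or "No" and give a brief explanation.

No - no valid derivation exists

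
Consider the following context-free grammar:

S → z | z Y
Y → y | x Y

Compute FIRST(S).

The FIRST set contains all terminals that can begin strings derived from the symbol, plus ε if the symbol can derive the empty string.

We compute FIRST(S) using the standard algorithm.
FIRST(S) = {z}
FIRST(Y) = {x, y}
Therefore, FIRST(S) = {z}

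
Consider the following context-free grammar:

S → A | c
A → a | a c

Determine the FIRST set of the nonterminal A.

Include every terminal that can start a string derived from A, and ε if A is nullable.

We compute FIRST(A) using the standard algorithm.
FIRST(A) = {a}
FIRST(S) = {a, c}
Therefore, FIRST(A) = {a}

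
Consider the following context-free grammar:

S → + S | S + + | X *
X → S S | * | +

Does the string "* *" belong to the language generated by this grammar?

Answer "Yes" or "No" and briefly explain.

Yes - a valid derivation exists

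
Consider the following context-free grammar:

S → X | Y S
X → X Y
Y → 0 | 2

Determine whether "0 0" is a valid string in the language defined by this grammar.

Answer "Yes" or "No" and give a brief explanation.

No - no valid derivation exists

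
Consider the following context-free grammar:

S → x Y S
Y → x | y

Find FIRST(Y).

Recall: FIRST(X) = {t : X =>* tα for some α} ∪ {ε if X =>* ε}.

We compute FIRST(Y) using the standard algorithm.
FIRST(S) = {x}
FIRST(Y) = {x, y}
Therefore, FIRST(Y) = {x, y}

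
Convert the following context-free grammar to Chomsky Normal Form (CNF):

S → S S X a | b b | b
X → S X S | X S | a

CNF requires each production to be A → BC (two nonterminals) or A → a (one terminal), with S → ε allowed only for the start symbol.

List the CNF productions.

TA → a; TB → b; S → b; X → a; S → S X0; X0 → S X1; X1 → X TA; S → TB TB; X → S X2; X2 → X S; X → X S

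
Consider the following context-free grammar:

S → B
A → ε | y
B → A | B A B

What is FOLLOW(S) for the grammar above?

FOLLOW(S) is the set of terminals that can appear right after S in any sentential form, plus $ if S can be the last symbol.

We compute FOLLOW(S) using the standard algorithm.
FOLLOW(S) starts with {$}.
FIRST(A) = {y, ε}
FIRST(B) = {y, ε}
FIRST(S) = {y, ε}
FOLLOW(A) = {$, y}
FOLLOW(B) = {$, y}
FOLLOW(S) = {$}
Therefore, FOLLOW(S) = {$}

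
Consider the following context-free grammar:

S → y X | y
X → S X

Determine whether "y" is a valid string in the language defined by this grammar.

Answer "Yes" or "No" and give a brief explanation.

Yes - a valid derivation exists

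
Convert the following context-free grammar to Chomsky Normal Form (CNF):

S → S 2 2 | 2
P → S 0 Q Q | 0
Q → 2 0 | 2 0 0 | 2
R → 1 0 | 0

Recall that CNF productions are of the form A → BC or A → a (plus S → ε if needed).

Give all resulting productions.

T2 → 2; S → 2; T0 → 0; P → 0; Q → 2; T1 → 1; R → 0; S → S X0; X0 → T2 T2; P → S X1; X1 → T0 X2; X2 → Q Q; Q → T2 T0; Q → T2 X3; X3 → T0 T0; R → T1 T0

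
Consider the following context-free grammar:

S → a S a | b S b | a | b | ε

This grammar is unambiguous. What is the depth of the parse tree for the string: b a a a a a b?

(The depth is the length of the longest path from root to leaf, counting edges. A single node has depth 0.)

4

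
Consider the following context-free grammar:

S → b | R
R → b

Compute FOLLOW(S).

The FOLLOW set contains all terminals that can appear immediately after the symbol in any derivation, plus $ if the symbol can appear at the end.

We compute FOLLOW(S) using the standard algorithm.
FOLLOW(S) starts with {$}.
FIRST(R) = {b}
FIRST(S) = {b}
FOLLOW(R) = {$}
FOLLOW(S) = {$}
Therefore, FOLLOW(S) = {$}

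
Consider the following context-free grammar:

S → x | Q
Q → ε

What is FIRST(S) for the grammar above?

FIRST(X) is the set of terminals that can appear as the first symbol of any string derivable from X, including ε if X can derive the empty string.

We compute FIRST(S) using the standard algorithm.
FIRST(Q) = {ε}
FIRST(S) = {x, ε}
Therefore, FIRST(S) = {x, ε}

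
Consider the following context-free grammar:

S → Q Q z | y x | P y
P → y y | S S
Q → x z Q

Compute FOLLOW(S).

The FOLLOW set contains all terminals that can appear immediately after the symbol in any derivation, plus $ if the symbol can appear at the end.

We compute FOLLOW(S) using the standard algorithm.
FOLLOW(S) starts with {$}.
FIRST(P) = {x, y}
FIRST(Q) = {x}
FIRST(S) = {x, y}
FOLLOW(P) = {y}
FOLLOW(Q) = {x, z}
FOLLOW(S) = {$, x, y}
Therefore, FOLLOW(S) = {$, x, y}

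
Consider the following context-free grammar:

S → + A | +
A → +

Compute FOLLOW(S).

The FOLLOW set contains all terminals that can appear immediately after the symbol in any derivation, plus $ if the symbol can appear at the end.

We compute FOLLOW(S) using the standard algorithm.
FOLLOW(S) starts with {$}.
FIRST(A) = {+}
FIRST(S) = {+}
FOLLOW(A) = {$}
FOLLOW(S) = {$}
Therefore, FOLLOW(S) = {$}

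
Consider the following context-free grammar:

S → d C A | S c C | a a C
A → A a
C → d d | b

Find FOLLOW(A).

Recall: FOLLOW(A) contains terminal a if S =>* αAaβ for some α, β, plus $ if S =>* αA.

We compute FOLLOW(A) using the standard algorithm.
FOLLOW(S) starts with {$}.
FIRST(A) = {}
FIRST(C) = {b, d}
FIRST(S) = {a, d}
FOLLOW(A) = {$, a, c}
FOLLOW(C) = {$, c}
FOLLOW(S) = {$, c}
Therefore, FOLLOW(A) = {$, a, c}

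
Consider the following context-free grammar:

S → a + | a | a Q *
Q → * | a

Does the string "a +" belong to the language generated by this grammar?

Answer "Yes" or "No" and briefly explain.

Yes - a valid derivation exists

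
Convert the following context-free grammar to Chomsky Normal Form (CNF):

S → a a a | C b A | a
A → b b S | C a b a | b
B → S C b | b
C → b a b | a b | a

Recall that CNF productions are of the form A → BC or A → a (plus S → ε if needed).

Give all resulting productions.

TA → a; TB → b; S → a; A → b; B → b; C → a; S → TA X0; X0 → TA TA; S → C X1; X1 → TB A; A → TB X2; X2 → TB S; A → C X3; X3 → TA X4; X4 → TB TA; B → S X5; X5 → C TB; C → TB X6; X6 → TA TB; C → TA TB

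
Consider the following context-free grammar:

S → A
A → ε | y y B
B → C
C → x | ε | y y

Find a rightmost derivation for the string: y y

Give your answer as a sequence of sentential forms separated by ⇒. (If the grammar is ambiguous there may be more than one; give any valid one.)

S ⇒ A ⇒ y y B ⇒ y y C ⇒ y y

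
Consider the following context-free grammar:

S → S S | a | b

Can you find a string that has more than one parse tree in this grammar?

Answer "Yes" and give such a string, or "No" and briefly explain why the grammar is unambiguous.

Yes - the string 'a b b a b a' has two distinct parse trees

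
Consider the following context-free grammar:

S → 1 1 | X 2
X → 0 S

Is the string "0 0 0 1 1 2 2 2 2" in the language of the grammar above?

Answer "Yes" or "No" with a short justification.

No - no valid derivation exists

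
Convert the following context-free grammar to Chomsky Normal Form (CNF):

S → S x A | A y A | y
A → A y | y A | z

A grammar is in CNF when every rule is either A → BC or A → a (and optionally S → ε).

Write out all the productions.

TX → x; TY → y; S → y; A → z; S → S X0; X0 → TX A; S → A X1; X1 → TY A; A → A TY; A → TY A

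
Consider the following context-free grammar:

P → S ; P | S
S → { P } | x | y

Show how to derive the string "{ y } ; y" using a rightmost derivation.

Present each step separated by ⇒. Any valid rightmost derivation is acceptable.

P ⇒ S ; P ⇒ S ; S ⇒ S ; y ⇒ { P } ; y ⇒ { S } ; y ⇒ { y } ; y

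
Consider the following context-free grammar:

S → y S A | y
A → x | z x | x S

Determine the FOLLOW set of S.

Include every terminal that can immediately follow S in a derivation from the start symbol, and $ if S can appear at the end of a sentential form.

We compute FOLLOW(S) using the standard algorithm.
FOLLOW(S) starts with {$}.
FIRST(A) = {x, z}
FIRST(S) = {y}
FOLLOW(A) = {$, x, z}
FOLLOW(S) = {$, x, z}
Therefore, FOLLOW(S) = {$, x, z}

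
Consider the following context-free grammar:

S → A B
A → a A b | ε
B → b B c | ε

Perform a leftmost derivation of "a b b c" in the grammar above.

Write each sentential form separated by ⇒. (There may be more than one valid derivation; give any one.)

S ⇒ A B ⇒ a A b B ⇒ a b B ⇒ a b b B c ⇒ a b b c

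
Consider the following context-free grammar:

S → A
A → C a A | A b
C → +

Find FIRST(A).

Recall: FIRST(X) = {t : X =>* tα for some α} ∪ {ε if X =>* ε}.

We compute FIRST(A) using the standard algorithm.
FIRST(A) = {+}
FIRST(C) = {+}
FIRST(S) = {+}
Therefore, FIRST(A) = {+}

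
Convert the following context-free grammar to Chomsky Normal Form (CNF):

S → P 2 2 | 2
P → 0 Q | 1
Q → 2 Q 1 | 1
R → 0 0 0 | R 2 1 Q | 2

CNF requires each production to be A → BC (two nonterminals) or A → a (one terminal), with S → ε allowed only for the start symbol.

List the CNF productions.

T2 → 2; S → 2; T0 → 0; P → 1; T1 → 1; Q → 1; R → 2; S → P X0; X0 → T2 T2; P → T0 Q; Q → T2 X1; X1 → Q T1; R → T0 X2; X2 → T0 T0; R → R X3; X3 → T2 X4; X4 → T1 Q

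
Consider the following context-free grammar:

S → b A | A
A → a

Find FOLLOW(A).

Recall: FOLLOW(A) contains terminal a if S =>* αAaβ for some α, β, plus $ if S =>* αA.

We compute FOLLOW(A) using the standard algorithm.
FOLLOW(S) starts with {$}.
FIRST(A) = {a}
FIRST(S) = {a, b}
FOLLOW(A) = {$}
FOLLOW(S) = {$}
Therefore, FOLLOW(A) = {$}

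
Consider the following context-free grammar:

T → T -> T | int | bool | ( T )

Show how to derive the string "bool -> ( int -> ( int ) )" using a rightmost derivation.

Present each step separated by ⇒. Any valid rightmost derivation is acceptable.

T ⇒ T -> T ⇒ T -> ( T ) ⇒ T -> ( T -> T ) ⇒ T -> ( T -> ( T ) ) ⇒ T -> ( T -> ( int ) ) ⇒ T -> ( int -> ( int ) ) ⇒ bool -> ( int -> ( int ) )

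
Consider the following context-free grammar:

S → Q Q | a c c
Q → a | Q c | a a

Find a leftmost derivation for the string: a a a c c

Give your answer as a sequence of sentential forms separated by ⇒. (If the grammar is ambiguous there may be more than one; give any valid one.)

S ⇒ Q Q ⇒ a Q ⇒ a Q c ⇒ a Q c c ⇒ a a a c c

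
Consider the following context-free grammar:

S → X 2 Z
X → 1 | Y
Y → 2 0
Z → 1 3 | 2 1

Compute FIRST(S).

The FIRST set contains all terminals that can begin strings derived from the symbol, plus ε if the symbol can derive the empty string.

We compute FIRST(S) using the standard algorithm.
FIRST(S) = {1, 2}
FIRST(X) = {1, 2}
FIRST(Y) = {2}
FIRST(Z) = {1, 2}
Therefore, FIRST(S) = {1, 2}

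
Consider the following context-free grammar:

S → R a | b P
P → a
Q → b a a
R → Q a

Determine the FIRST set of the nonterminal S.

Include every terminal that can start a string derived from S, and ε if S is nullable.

We compute FIRST(S) using the standard algorithm.
FIRST(P) = {a}
FIRST(Q) = {b}
FIRST(R) = {b}
FIRST(S) = {b}
Therefore, FIRST(S) = {b}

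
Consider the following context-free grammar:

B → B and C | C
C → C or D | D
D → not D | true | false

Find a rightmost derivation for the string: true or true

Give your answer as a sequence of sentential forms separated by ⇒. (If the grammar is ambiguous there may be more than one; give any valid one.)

B ⇒ C ⇒ C or D ⇒ C or true ⇒ D or true ⇒ true or true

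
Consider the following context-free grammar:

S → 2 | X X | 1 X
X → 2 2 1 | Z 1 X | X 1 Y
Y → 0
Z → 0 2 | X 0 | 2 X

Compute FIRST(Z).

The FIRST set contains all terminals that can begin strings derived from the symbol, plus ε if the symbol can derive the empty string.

We compute FIRST(Z) using the standard algorithm.
FIRST(S) = {0, 1, 2}
FIRST(X) = {0, 2}
FIRST(Y) = {0}
FIRST(Z) = {0, 2}
Therefore, FIRST(Z) = {0, 2}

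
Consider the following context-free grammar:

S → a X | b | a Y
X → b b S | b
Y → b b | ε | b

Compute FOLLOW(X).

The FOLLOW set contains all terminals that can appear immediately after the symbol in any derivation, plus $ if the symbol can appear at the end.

We compute FOLLOW(X) using the standard algorithm.
FOLLOW(S) starts with {$}.
FIRST(S) = {a, b}
FIRST(X) = {b}
FIRST(Y) = {b, ε}
FOLLOW(S) = {$}
FOLLOW(X) = {$}
FOLLOW(Y) = {$}
Therefore, FOLLOW(X) = {$}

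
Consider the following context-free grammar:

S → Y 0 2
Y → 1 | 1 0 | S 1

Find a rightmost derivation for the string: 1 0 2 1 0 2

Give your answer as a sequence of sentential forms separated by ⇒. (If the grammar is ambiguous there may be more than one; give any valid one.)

S ⇒ Y 0 2 ⇒ S 1 0 2 ⇒ Y 0 2 1 0 2 ⇒ 1 0 2 1 0 2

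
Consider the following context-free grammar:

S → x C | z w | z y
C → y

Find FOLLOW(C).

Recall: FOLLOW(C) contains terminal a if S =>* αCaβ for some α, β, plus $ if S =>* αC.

We compute FOLLOW(C) using the standard algorithm.
FOLLOW(S) starts with {$}.
FIRST(C) = {y}
FIRST(S) = {x, z}
FOLLOW(C) = {$}
FOLLOW(S) = {$}
Therefore, FOLLOW(C) = {$}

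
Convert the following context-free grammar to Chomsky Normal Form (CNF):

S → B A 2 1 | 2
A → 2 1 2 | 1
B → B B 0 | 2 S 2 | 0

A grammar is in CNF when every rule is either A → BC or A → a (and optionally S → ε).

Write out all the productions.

T2 → 2; T1 → 1; S → 2; A → 1; T0 → 0; B → 0; S → B X0; X0 → A X1; X1 → T2 T1; A → T2 X2; X2 → T1 T2; B → B X3; X3 → B T0; B → T2 X4; X4 → S T2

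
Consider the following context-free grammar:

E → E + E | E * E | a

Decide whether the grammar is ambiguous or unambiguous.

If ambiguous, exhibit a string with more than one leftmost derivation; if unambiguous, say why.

Ambiguous - the string 'a + a + a + a * a' has two distinct leftmost derivations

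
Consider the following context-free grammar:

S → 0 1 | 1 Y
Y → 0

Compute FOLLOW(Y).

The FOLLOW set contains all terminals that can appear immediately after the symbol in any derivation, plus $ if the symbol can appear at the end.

We compute FOLLOW(Y) using the standard algorithm.
FOLLOW(S) starts with {$}.
FIRST(S) = {0, 1}
FIRST(Y) = {0}
FOLLOW(S) = {$}
FOLLOW(Y) = {$}
Therefore, FOLLOW(Y) = {$}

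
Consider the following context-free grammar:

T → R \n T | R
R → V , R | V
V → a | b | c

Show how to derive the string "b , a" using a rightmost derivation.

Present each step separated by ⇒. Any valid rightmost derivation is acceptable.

T ⇒ R ⇒ V , R ⇒ V , V ⇒ V , a ⇒ b , a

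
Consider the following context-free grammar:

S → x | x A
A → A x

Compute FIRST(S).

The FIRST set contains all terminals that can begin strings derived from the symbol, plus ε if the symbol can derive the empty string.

We compute FIRST(S) using the standard algorithm.
FIRST(A) = {}
FIRST(S) = {x}
Therefore, FIRST(S) = {x}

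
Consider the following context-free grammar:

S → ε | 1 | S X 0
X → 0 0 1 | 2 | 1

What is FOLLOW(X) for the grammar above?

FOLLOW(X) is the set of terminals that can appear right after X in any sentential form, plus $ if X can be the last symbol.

We compute FOLLOW(X) using the standard algorithm.
FOLLOW(S) starts with {$}.
FIRST(S) = {0, 1, 2, ε}
FIRST(X) = {0, 1, 2}
FOLLOW(S) = {$, 0, 1, 2}
FOLLOW(X) = {0}
Therefore, FOLLOW(X) = {0}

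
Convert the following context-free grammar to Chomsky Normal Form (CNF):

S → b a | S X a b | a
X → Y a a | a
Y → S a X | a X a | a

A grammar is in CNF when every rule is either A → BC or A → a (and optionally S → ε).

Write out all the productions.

TB → b; TA → a; S → a; X → a; Y → a; S → TB TA; S → S X0; X0 → X X1; X1 → TA TB; X → Y X2; X2 → TA TA; Y → S X3; X3 → TA X; Y → TA X4; X4 → X TA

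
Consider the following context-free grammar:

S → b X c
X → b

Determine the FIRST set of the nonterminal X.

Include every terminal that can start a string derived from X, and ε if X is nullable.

We compute FIRST(X) using the standard algorithm.
FIRST(S) = {b}
FIRST(X) = {b}
Therefore, FIRST(X) = {b}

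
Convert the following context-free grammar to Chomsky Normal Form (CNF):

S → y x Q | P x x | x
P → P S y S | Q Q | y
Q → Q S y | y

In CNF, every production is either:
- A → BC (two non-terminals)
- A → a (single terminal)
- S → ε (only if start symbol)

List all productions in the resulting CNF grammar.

TY → y; TX → x; S → x; P → y; Q → y; S → TY X0; X0 → TX Q; S → P X1; X1 → TX TX; P → P X2; X2 → S X3; X3 → TY S; P → Q Q; Q → Q X4; X4 → S TY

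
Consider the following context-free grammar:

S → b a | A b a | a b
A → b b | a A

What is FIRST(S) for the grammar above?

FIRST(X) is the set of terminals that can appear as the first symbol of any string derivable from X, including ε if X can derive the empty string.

We compute FIRST(S) using the standard algorithm.
FIRST(A) = {a, b}
FIRST(S) = {a, b}
Therefore, FIRST(S) = {a, b}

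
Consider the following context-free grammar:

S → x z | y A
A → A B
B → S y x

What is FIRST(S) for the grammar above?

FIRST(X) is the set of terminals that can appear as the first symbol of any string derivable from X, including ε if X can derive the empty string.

We compute FIRST(S) using the standard algorithm.
FIRST(A) = {}
FIRST(B) = {x, y}
FIRST(S) = {x, y}
Therefore, FIRST(S) = {x, y}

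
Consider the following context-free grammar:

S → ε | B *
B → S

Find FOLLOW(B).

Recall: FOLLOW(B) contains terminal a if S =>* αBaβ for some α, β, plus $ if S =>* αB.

We compute FOLLOW(B) using the standard algorithm.
FOLLOW(S) starts with {$}.
FIRST(B) = {*, ε}
FIRST(S) = {*, ε}
FOLLOW(B) = {*}
FOLLOW(S) = {$, *}
Therefore, FOLLOW(B) = {*}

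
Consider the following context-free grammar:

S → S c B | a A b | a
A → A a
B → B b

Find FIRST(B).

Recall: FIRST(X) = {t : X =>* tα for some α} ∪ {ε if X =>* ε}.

We compute FIRST(B) using the standard algorithm.
FIRST(A) = {}
FIRST(B) = {}
FIRST(S) = {a}
Therefore, FIRST(B) = {}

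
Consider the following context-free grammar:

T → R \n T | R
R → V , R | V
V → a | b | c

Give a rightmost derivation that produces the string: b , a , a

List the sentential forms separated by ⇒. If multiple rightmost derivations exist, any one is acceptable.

T ⇒ R ⇒ V , R ⇒ V , V , R ⇒ V , V , V ⇒ V , V , a ⇒ V , a , a ⇒ b , a , a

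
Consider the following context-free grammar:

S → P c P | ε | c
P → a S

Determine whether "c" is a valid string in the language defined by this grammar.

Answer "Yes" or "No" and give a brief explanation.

Yes - a valid derivation exists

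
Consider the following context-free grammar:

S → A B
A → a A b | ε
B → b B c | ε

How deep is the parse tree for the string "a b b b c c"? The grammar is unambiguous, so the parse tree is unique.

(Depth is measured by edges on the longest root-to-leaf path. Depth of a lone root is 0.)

4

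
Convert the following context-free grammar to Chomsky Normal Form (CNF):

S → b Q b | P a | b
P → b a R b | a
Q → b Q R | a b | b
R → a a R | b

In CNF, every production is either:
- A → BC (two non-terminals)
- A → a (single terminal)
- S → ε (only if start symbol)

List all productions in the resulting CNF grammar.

TB → b; TA → a; S → b; P → a; Q → b; R → b; S → TB X0; X0 → Q TB; S → P TA; P → TB X1; X1 → TA X2; X2 → R TB; Q → TB X3; X3 → Q R; Q → TA TB; R → TA X4; X4 → TA R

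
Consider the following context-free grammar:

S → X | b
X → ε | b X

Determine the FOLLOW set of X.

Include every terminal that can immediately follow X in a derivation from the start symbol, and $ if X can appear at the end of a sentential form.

We compute FOLLOW(X) using the standard algorithm.
FOLLOW(S) starts with {$}.
FIRST(S) = {b, ε}
FIRST(X) = {b, ε}
FOLLOW(S) = {$}
FOLLOW(X) = {$}
Therefore, FOLLOW(X) = {$}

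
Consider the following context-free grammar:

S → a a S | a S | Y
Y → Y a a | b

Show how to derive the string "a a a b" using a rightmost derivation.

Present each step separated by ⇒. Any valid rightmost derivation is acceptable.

S ⇒ a a S ⇒ a a a S ⇒ a a a Y ⇒ a a a b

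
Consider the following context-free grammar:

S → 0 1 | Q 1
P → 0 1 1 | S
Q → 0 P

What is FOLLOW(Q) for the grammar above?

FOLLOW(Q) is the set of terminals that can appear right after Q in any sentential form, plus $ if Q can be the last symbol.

We compute FOLLOW(Q) using the standard algorithm.
FOLLOW(S) starts with {$}.
FIRST(P) = {0}
FIRST(Q) = {0}
FIRST(S) = {0}
FOLLOW(P) = {1}
FOLLOW(Q) = {1}
FOLLOW(S) = {$, 1}
Therefore, FOLLOW(Q) = {1}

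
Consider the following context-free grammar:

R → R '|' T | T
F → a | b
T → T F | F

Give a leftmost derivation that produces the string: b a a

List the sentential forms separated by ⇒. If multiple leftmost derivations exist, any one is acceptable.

R ⇒ T ⇒ T F ⇒ T F F ⇒ F F F ⇒ b F F ⇒ b a F ⇒ b a a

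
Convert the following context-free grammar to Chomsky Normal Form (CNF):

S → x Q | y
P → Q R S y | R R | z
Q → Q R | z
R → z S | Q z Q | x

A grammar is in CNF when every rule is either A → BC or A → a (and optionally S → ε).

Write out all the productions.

TX → x; S → y; TY → y; P → z; Q → z; TZ → z; R → x; S → TX Q; P → Q X0; X0 → R X1; X1 → S TY; P → R R; Q → Q R; R → TZ S; R → Q X2; X2 → TZ Q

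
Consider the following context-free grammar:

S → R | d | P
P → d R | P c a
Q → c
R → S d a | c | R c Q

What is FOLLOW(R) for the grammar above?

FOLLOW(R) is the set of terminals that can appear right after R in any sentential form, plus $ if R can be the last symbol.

We compute FOLLOW(R) using the standard algorithm.
FOLLOW(S) starts with {$}.
FIRST(P) = {d}
FIRST(Q) = {c}
FIRST(R) = {c, d}
FIRST(S) = {c, d}
FOLLOW(P) = {$, c, d}
FOLLOW(Q) = {$, c, d}
FOLLOW(R) = {$, c, d}
FOLLOW(S) = {$, d}
Therefore, FOLLOW(R) = {$, c, d}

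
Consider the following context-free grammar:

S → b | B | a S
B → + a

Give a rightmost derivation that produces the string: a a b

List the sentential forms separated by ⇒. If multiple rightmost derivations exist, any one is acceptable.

S ⇒ a S ⇒ a a S ⇒ a a b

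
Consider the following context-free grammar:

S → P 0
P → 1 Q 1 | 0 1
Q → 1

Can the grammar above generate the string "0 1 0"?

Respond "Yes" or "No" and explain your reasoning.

Yes - a valid derivation exists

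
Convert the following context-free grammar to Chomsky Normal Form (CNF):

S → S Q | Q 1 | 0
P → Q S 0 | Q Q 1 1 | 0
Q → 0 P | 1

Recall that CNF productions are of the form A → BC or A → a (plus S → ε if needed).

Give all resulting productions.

T1 → 1; S → 0; T0 → 0; P → 0; Q → 1; S → S Q; S → Q T1; P → Q X0; X0 → S T0; P → Q X1; X1 → Q X2; X2 → T1 T1; Q → T0 P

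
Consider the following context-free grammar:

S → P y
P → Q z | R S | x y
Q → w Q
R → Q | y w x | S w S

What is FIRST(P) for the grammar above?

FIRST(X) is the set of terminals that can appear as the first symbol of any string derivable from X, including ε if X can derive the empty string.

We compute FIRST(P) using the standard algorithm.
FIRST(P) = {w, x, y}
FIRST(Q) = {w}
FIRST(R) = {w, x, y}
FIRST(S) = {w, x, y}
Therefore, FIRST(P) = {w, x, y}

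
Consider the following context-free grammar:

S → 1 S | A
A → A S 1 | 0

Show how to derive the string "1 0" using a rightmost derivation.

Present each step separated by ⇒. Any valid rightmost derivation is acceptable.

S ⇒ 1 S ⇒ 1 A ⇒ 1 0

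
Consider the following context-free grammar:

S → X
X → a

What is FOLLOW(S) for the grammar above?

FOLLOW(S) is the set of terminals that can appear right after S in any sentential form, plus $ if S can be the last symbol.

We compute FOLLOW(S) using the standard algorithm.
FOLLOW(S) starts with {$}.
FIRST(S) = {a}
FIRST(X) = {a}
FOLLOW(S) = {$}
FOLLOW(X) = {$}
Therefore, FOLLOW(S) = {$}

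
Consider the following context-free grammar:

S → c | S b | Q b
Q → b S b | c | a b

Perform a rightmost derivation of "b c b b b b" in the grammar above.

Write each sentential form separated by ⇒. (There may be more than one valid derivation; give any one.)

S ⇒ S b ⇒ S b b ⇒ Q b b b ⇒ b S b b b b ⇒ b c b b b b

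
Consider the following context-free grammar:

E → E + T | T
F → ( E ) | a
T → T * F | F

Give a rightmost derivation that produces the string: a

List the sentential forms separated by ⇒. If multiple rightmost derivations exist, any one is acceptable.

E ⇒ T ⇒ F ⇒ a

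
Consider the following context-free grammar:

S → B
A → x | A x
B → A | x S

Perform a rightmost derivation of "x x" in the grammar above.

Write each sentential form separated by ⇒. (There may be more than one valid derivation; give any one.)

S ⇒ B ⇒ A ⇒ A x ⇒ x x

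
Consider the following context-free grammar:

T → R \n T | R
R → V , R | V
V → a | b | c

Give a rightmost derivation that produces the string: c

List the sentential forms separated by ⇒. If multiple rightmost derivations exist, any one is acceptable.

T ⇒ R ⇒ V ⇒ c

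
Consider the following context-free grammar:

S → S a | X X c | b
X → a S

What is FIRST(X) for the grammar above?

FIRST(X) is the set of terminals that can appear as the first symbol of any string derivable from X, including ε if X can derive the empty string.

We compute FIRST(X) using the standard algorithm.
FIRST(S) = {a, b}
FIRST(X) = {a}
Therefore, FIRST(X) = {a}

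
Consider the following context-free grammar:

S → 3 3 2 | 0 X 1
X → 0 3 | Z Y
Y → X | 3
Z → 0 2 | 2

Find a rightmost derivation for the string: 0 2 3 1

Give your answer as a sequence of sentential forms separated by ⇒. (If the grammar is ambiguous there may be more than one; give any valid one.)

S ⇒ 0 X 1 ⇒ 0 Z Y 1 ⇒ 0 Z 3 1 ⇒ 0 2 3 1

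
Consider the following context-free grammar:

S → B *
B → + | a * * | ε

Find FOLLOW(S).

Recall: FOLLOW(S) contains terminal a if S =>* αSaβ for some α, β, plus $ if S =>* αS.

We compute FOLLOW(S) using the standard algorithm.
FOLLOW(S) starts with {$}.
FIRST(B) = {+, a, ε}
FIRST(S) = {*, +, a}
FOLLOW(B) = {*}
FOLLOW(S) = {$}
Therefore, FOLLOW(S) = {$}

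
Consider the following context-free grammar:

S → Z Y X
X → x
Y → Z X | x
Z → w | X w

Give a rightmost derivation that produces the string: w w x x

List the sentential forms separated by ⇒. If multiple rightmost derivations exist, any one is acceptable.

S ⇒ Z Y X ⇒ Z Y x ⇒ Z Z X x ⇒ Z Z x x ⇒ Z w x x ⇒ w w x x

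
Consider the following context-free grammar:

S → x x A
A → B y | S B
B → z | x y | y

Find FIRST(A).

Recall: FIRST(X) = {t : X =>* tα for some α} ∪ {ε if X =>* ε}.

We compute FIRST(A) using the standard algorithm.
FIRST(A) = {x, y, z}
FIRST(B) = {x, y, z}
FIRST(S) = {x}
Therefore, FIRST(A) = {x, y, z}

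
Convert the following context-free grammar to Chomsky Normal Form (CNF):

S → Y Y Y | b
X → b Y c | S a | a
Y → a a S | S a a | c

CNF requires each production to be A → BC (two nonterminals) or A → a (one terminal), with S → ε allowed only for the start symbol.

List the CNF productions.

S → b; TB → b; TC → c; TA → a; X → a; Y → c; S → Y X0; X0 → Y Y; X → TB X1; X1 → Y TC; X → S TA; Y → TA X2; X2 → TA S; Y → S X3; X3 → TA TA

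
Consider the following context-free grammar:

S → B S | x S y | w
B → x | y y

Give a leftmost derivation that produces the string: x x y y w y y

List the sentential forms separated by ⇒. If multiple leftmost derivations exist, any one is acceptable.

S ⇒ x S y ⇒ x x S y y ⇒ x x B S y y ⇒ x x y y S y y ⇒ x x y y w y y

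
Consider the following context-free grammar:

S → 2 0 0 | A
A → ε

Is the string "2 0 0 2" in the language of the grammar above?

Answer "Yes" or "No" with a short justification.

No - no valid derivation exists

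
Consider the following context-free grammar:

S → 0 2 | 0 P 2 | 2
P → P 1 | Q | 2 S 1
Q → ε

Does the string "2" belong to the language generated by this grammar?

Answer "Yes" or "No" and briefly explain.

Yes - a valid derivation exists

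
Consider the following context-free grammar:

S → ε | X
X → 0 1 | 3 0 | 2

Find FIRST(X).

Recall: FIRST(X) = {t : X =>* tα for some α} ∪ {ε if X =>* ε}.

We compute FIRST(X) using the standard algorithm.
FIRST(S) = {0, 2, 3, ε}
FIRST(X) = {0, 2, 3}
Therefore, FIRST(X) = {0, 2, 3}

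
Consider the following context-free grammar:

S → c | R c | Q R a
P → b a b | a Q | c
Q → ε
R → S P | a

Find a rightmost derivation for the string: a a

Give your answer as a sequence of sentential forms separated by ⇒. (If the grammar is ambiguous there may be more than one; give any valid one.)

S ⇒ Q R a ⇒ Q a a ⇒ a a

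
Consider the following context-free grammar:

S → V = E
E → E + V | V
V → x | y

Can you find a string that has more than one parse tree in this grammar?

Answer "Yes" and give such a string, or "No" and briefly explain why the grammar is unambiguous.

No - the grammar is unambiguous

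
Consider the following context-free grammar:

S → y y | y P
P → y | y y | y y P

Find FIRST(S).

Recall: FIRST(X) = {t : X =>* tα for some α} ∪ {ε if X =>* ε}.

We compute FIRST(S) using the standard algorithm.
FIRST(P) = {y}
FIRST(S) = {y}
Therefore, FIRST(S) = {y}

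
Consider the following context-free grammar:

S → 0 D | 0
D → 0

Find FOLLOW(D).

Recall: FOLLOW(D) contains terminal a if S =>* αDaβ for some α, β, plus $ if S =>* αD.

We compute FOLLOW(D) using the standard algorithm.
FOLLOW(S) starts with {$}.
FIRST(D) = {0}
FIRST(S) = {0}
FOLLOW(D) = {$}
FOLLOW(S) = {$}
Therefore, FOLLOW(D) = {$}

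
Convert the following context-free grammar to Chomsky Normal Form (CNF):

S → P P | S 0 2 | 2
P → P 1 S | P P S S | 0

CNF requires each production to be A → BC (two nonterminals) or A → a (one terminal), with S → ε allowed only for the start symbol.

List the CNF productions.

T0 → 0; T2 → 2; S → 2; T1 → 1; P → 0; S → P P; S → S X0; X0 → T0 T2; P → P X1; X1 → T1 S; P → P X2; X2 → P X3; X3 → S S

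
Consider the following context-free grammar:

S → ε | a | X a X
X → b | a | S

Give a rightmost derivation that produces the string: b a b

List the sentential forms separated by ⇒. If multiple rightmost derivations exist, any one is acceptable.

S ⇒ X a X ⇒ X a b ⇒ b a b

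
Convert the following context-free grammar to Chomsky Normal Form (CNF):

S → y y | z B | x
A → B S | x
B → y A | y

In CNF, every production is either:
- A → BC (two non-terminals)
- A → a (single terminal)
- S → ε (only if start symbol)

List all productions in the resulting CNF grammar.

TY → y; TZ → z; S → x; A → x; B → y; S → TY TY; S → TZ B; A → B S; B → TY A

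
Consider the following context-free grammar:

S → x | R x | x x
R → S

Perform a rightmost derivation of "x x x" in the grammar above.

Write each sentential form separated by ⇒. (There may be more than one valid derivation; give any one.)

S ⇒ R x ⇒ S x ⇒ x x x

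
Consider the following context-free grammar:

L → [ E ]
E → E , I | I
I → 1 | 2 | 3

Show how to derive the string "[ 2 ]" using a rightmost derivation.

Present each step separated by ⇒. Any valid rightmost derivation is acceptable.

L ⇒ [ E ] ⇒ [ I ] ⇒ [ 2 ]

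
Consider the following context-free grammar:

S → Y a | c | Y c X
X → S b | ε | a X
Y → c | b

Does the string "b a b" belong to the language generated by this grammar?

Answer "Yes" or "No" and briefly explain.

No - no valid derivation exists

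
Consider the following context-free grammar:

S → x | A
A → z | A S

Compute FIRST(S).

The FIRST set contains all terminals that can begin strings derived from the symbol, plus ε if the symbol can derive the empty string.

We compute FIRST(S) using the standard algorithm.
FIRST(A) = {z}
FIRST(S) = {x, z}
Therefore, FIRST(S) = {x, z}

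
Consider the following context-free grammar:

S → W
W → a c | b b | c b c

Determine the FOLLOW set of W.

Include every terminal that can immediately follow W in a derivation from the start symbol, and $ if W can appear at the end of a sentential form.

We compute FOLLOW(W) using the standard algorithm.
FOLLOW(S) starts with {$}.
FIRST(S) = {a, b, c}
FIRST(W) = {a, b, c}
FOLLOW(S) = {$}
FOLLOW(W) = {$}
Therefore, FOLLOW(W) = {$}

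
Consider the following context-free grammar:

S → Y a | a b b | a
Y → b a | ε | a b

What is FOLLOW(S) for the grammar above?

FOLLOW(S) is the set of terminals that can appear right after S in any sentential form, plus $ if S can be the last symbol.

We compute FOLLOW(S) using the standard algorithm.
FOLLOW(S) starts with {$}.
FIRST(S) = {a, b}
FIRST(Y) = {a, b, ε}
FOLLOW(S) = {$}
FOLLOW(Y) = {a}
Therefore, FOLLOW(S) = {$}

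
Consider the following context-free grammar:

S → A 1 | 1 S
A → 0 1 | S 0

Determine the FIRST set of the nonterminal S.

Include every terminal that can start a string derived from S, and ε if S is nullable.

We compute FIRST(S) using the standard algorithm.
FIRST(A) = {0, 1}
FIRST(S) = {0, 1}
Therefore, FIRST(S) = {0, 1}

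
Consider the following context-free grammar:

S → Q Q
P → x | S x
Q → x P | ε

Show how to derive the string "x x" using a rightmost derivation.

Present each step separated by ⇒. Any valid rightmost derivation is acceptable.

S ⇒ Q Q ⇒ Q x P ⇒ Q x x ⇒ x x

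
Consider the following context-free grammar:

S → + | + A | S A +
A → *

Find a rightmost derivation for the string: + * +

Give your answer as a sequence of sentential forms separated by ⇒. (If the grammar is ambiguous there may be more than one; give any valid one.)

S ⇒ S A + ⇒ S * + ⇒ + * +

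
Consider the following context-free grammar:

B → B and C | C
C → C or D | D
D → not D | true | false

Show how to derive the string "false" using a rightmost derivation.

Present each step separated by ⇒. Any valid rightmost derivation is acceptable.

B ⇒ C ⇒ D ⇒ false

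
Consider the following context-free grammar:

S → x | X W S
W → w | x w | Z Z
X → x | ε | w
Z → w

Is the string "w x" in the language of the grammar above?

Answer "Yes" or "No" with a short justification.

Yes - a valid derivation exists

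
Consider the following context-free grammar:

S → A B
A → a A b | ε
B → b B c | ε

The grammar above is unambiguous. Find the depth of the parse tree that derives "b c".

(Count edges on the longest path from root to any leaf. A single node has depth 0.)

3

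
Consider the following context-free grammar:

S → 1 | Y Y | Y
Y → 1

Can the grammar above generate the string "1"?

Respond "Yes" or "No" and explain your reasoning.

Yes - a valid derivation exists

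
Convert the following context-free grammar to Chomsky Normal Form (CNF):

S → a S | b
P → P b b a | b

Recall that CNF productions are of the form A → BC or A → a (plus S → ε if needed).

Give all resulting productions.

TA → a; S → b; TB → b; P → b; S → TA S; P → P X0; X0 → TB X1; X1 → TB TA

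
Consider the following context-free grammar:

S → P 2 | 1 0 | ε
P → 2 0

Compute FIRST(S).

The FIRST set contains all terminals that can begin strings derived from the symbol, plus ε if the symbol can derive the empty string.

We compute FIRST(S) using the standard algorithm.
FIRST(P) = {2}
FIRST(S) = {1, 2, ε}
Therefore, FIRST(S) = {1, 2, ε}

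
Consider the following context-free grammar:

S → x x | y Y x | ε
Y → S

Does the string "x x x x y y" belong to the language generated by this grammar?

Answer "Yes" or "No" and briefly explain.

No - no valid derivation exists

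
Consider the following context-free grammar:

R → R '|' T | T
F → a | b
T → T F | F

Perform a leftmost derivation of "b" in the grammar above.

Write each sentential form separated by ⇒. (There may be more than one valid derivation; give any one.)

R ⇒ T ⇒ F ⇒ b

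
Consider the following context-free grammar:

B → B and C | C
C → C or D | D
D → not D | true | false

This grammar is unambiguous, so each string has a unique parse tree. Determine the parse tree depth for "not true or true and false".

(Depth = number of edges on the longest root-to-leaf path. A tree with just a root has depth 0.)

6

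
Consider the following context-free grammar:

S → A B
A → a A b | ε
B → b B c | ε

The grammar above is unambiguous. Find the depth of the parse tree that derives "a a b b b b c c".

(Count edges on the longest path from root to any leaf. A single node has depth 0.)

4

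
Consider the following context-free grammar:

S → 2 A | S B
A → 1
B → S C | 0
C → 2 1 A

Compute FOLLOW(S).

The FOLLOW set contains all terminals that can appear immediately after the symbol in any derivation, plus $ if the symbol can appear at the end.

We compute FOLLOW(S) using the standard algorithm.
FOLLOW(S) starts with {$}.
FIRST(A) = {1}
FIRST(B) = {0, 2}
FIRST(C) = {2}
FIRST(S) = {2}
FOLLOW(A) = {$, 0, 2}
FOLLOW(B) = {$, 0, 2}
FOLLOW(C) = {$, 0, 2}
FOLLOW(S) = {$, 0, 2}
Therefore, FOLLOW(S) = {$, 0, 2}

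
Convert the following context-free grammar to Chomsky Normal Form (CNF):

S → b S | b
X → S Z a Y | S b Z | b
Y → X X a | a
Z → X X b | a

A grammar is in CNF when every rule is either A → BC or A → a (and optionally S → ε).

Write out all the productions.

TB → b; S → b; TA → a; X → b; Y → a; Z → a; S → TB S; X → S X0; X0 → Z X1; X1 → TA Y; X → S X2; X2 → TB Z; Y → X X3; X3 → X TA; Z → X X4; X4 → X TB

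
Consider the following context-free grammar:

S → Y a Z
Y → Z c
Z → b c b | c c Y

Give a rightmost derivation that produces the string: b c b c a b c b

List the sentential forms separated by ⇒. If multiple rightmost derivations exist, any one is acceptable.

S ⇒ Y a Z ⇒ Y a b c b ⇒ Z c a b c b ⇒ b c b c a b c b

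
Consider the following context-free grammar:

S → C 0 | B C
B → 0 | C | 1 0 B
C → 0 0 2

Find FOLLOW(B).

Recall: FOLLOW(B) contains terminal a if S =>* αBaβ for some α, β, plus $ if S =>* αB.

We compute FOLLOW(B) using the standard algorithm.
FOLLOW(S) starts with {$}.
FIRST(B) = {0, 1}
FIRST(C) = {0}
FIRST(S) = {0, 1}
FOLLOW(B) = {0}
FOLLOW(C) = {$, 0}
FOLLOW(S) = {$}
Therefore, FOLLOW(B) = {0}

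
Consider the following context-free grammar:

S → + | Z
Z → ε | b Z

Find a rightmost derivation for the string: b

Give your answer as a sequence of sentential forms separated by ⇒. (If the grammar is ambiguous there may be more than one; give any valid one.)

S ⇒ Z ⇒ b Z ⇒ b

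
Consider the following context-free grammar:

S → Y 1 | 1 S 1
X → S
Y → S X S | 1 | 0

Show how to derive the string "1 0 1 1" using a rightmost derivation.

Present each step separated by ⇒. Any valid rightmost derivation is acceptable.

S ⇒ 1 S 1 ⇒ 1 Y 1 1 ⇒ 1 0 1 1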